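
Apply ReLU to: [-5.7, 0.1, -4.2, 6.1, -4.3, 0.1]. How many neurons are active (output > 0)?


ReLU(x) = max(0, x) for each element:
ReLU(-5.7) = 0
ReLU(0.1) = 0.1
ReLU(-4.2) = 0
ReLU(6.1) = 6.1
ReLU(-4.3) = 0
ReLU(0.1) = 0.1
Active neurons (>0): 3

3


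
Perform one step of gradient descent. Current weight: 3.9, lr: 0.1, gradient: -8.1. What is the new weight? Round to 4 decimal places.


w_new = w_old - lr * gradient
= 3.9 - 0.1 * -8.1
= 3.9 - (-0.81)
= 4.7100

4.7100


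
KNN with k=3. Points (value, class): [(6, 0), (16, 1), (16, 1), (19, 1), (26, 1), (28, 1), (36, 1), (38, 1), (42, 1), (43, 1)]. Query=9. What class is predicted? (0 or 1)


Distances from query 9:
Point 6 (class 0): distance = 3
Point 16 (class 1): distance = 7
Point 16 (class 1): distance = 7
K=3 nearest neighbors: classes = [0, 1, 1]
Votes for class 1: 2 / 3
Majority vote => class 1

1


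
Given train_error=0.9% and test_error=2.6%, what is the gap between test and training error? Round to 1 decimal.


Generalization gap = test_error - train_error
= 2.6 - 0.9
= 1.7%
A small gap suggests good generalization.

1.7


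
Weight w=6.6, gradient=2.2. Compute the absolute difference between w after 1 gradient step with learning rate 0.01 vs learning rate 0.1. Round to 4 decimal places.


With lr=0.01: w_new = 6.6 - 0.01 * 2.2 = 6.578
With lr=0.1: w_new = 6.6 - 0.1 * 2.2 = 6.38
Absolute difference = |6.578 - 6.38|
= 0.1980

0.1980


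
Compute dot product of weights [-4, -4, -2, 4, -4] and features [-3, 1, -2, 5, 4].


Element-wise products:
-4 * -3 = 12
-4 * 1 = -4
-2 * -2 = 4
4 * 5 = 20
-4 * 4 = -16
Sum = 12 + -4 + 4 + 20 + -16
= 16

16


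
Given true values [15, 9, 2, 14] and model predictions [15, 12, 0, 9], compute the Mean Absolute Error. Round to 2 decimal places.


Absolute errors: [0, 3, 2, 5]
Sum of absolute errors = 10
MAE = 10 / 4 = 2.50

2.50


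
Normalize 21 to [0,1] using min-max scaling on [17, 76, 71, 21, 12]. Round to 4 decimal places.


Min = 12, Max = 76
Range = 76 - 12 = 64
Scaled = (x - min) / (max - min)
= (21 - 12) / 64
= 9 / 64
= 0.1406

0.1406


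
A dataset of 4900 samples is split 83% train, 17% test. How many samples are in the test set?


Train samples = 4900 * 83% = 4067
Test samples = 4900 - 4067
= 833

833


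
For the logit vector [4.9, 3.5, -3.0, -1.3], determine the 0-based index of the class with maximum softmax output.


Softmax is a monotonic transformation, so it preserves the argmax.
We need to find the index of the maximum logit.
Index 0: 4.9
Index 1: 3.5
Index 2: -3.0
Index 3: -1.3
Maximum logit = 4.9 at index 0

0


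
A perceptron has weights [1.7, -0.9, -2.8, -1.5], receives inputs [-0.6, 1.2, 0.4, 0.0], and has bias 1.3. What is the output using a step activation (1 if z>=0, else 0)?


z = w . x + b
= 1.7*-0.6 + -0.9*1.2 + -2.8*0.4 + -1.5*0.0 + 1.3
= -1.02 + -1.08 + -1.12 + -0.0 + 1.3
= -3.22 + 1.3
= -1.92
Since z = -1.92 < 0, output = 0

0


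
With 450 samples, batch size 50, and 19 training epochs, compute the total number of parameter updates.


Iterations per epoch = 450 / 50 = 9
Total updates = iterations_per_epoch * epochs
= 9 * 19
= 171

171


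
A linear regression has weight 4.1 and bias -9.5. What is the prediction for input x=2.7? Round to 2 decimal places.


y = 4.1 * 2.7 + (-9.5)
= 11.07 + (-9.5)
= 1.57

1.57


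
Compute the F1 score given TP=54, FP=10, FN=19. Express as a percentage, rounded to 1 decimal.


Precision = TP / (TP + FP) = 54 / 64 = 0.8438
Recall = TP / (TP + FN) = 54 / 73 = 0.7397
F1 = 2 * P * R / (P + R)
= 2 * 0.8438 * 0.7397 / (0.8438 + 0.7397)
= 1.2483 / 1.5835
= 0.7883
As percentage: 78.8%

78.8


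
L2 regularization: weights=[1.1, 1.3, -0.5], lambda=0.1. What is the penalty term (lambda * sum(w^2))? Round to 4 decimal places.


Squaring each weight:
1.1^2 = 1.21
1.3^2 = 1.69
(-0.5)^2 = 0.25
Sum of squares = 3.15
Penalty = 0.1 * 3.15 = 0.3150

0.3150


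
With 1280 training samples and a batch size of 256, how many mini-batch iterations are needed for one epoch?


Iterations per epoch = dataset_size / batch_size
= 1280 / 256
= 5

5


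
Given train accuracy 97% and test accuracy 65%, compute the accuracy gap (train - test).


Gap = train_accuracy - test_accuracy
= 97 - 65
= 32%
This large gap strongly indicates overfitting.

32


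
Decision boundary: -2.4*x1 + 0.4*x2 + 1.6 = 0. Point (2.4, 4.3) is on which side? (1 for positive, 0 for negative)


Compute -2.4 * 2.4 + 0.4 * 4.3 + 1.6
= -5.76 + 1.72 + 1.6
= -2.44
Since -2.44 < 0, the point is on the negative side.

0


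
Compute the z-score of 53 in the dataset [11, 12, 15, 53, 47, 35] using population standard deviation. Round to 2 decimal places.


Mean = (11 + 12 + 15 + 53 + 47 + 35) / 6 = 28.8333
Variance = sum((x_i - mean)^2) / n = 290.8056
Std = sqrt(290.8056) = 17.053
Z = (x - mean) / std
= (53 - 28.8333) / 17.053
= 24.1667 / 17.053
= 1.42

1.42


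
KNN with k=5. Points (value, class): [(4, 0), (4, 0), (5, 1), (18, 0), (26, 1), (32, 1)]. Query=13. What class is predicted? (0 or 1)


Distances from query 13:
Point 18 (class 0): distance = 5
Point 5 (class 1): distance = 8
Point 4 (class 0): distance = 9
Point 4 (class 0): distance = 9
Point 26 (class 1): distance = 13
K=5 nearest neighbors: classes = [0, 1, 0, 0, 1]
Votes for class 1: 2 / 5
Majority vote => class 0

0


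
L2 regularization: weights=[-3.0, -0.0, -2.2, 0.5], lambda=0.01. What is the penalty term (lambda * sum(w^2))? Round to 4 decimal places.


Squaring each weight:
(-3.0)^2 = 9.0
(-0.0)^2 = 0.0
(-2.2)^2 = 4.84
0.5^2 = 0.25
Sum of squares = 14.09
Penalty = 0.01 * 14.09 = 0.1409

0.1409


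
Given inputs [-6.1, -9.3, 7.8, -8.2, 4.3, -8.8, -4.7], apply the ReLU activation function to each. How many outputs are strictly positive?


ReLU(x) = max(0, x) for each element:
ReLU(-6.1) = 0
ReLU(-9.3) = 0
ReLU(7.8) = 7.8
ReLU(-8.2) = 0
ReLU(4.3) = 4.3
ReLU(-8.8) = 0
ReLU(-4.7) = 0
Active neurons (>0): 2

2


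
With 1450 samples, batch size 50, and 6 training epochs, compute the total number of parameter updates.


Iterations per epoch = 1450 / 50 = 29
Total updates = iterations_per_epoch * epochs
= 29 * 6
= 174

174


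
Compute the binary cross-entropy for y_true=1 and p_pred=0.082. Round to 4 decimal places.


For y=1: Loss = -log(p)
= -log(0.082)
= -(-2.501)
= 2.5010

2.5010


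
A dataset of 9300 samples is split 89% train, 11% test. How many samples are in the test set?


Train samples = 9300 * 89% = 8277
Test samples = 9300 - 8277
= 1023

1023


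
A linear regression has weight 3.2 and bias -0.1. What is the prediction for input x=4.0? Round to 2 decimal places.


y = 3.2 * 4.0 + (-0.1)
= 12.8 + (-0.1)
= 12.70

12.70


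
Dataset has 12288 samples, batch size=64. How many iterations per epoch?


Iterations per epoch = dataset_size / batch_size
= 12288 / 64
= 192

192


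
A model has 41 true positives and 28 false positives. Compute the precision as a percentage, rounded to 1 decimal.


Precision = TP / (TP + FP) * 100
= 41 / (41 + 28)
= 41 / 69
= 0.5942
= 59.4%

59.4


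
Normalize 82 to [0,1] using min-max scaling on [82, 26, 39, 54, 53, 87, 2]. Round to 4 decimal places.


Min = 2, Max = 87
Range = 87 - 2 = 85
Scaled = (x - min) / (max - min)
= (82 - 2) / 85
= 80 / 85
= 0.9412

0.9412


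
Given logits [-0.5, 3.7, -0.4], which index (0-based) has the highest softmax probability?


Softmax is a monotonic transformation, so it preserves the argmax.
We need to find the index of the maximum logit.
Index 0: -0.5
Index 1: 3.7
Index 2: -0.4
Maximum logit = 3.7 at index 1

1


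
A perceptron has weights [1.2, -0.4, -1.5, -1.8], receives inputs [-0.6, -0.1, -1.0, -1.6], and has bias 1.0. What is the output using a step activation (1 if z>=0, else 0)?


z = w . x + b
= 1.2*-0.6 + -0.4*-0.1 + -1.5*-1.0 + -1.8*-1.6 + 1.0
= -0.72 + 0.04 + 1.5 + 2.88 + 1.0
= 3.7 + 1.0
= 4.7
Since z = 4.7 >= 0, output = 1

1


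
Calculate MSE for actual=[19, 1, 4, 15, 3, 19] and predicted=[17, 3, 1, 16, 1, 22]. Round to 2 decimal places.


Differences: [2, -2, 3, -1, 2, -3]
Squared errors: [4, 4, 9, 1, 4, 9]
Sum of squared errors = 31
MSE = 31 / 6 = 5.17

5.17


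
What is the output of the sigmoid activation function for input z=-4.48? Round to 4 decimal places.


sigmoid(z) = 1 / (1 + exp(-z))
exp(-(-4.48)) = exp(4.48) = 88.2347
1 + 88.2347 = 89.2347
1 / 89.2347 = 0.0112

0.0112


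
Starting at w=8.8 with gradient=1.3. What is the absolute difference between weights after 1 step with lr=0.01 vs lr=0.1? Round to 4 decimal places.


With lr=0.01: w_new = 8.8 - 0.01 * 1.3 = 8.787
With lr=0.1: w_new = 8.8 - 0.1 * 1.3 = 8.67
Absolute difference = |8.787 - 8.67|
= 0.1170

0.1170


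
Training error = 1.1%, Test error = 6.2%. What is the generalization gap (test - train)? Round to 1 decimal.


Generalization gap = test_error - train_error
= 6.2 - 1.1
= 5.1%
A moderate gap.

5.1


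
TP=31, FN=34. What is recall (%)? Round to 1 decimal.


Recall = TP / (TP + FN) * 100
= 31 / (31 + 34)
= 31 / 65
= 0.4769
= 47.7%

47.7


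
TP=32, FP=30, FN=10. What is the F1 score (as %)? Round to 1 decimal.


Precision = TP / (TP + FP) = 32 / 62 = 0.5161
Recall = TP / (TP + FN) = 32 / 42 = 0.7619
F1 = 2 * P * R / (P + R)
= 2 * 0.5161 * 0.7619 / (0.5161 + 0.7619)
= 0.7865 / 1.278
= 0.6154
As percentage: 61.5%

61.5


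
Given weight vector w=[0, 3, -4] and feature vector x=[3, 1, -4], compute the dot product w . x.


Element-wise products:
0 * 3 = 0
3 * 1 = 3
-4 * -4 = 16
Sum = 0 + 3 + 16
= 19

19


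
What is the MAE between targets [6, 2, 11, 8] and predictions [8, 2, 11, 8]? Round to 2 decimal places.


Absolute errors: [2, 0, 0, 0]
Sum of absolute errors = 2
MAE = 2 / 4 = 0.50

0.50


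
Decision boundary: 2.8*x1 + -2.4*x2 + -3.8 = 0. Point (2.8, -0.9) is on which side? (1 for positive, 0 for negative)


Compute 2.8 * 2.8 + -2.4 * -0.9 + -3.8
= 7.84 + 2.16 + -3.8
= 6.2
Since 6.2 >= 0, the point is on the positive side.

1


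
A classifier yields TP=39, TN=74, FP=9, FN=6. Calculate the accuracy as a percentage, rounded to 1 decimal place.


Accuracy = (TP + TN) / (TP + TN + FP + FN) * 100
= (39 + 74) / (39 + 74 + 9 + 6)
= 113 / 128
= 0.8828
= 88.3%

88.3


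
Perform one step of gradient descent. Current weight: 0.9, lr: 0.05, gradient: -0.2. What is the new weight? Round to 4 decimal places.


w_new = w_old - lr * gradient
= 0.9 - 0.05 * -0.2
= 0.9 - (-0.01)
= 0.9100

0.9100


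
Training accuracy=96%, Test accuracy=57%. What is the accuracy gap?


Gap = train_accuracy - test_accuracy
= 96 - 57
= 39%
This large gap strongly indicates overfitting.

39


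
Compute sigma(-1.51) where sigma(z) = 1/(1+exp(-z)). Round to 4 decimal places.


sigmoid(z) = 1 / (1 + exp(-z))
exp(-(-1.51)) = exp(1.51) = 4.5267
1 + 4.5267 = 5.5267
1 / 5.5267 = 0.1809

0.1809


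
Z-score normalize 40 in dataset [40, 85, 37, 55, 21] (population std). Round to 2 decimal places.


Mean = (40 + 85 + 37 + 55 + 21) / 5 = 47.6
Variance = sum((x_i - mean)^2) / n = 466.24
Std = sqrt(466.24) = 21.5926
Z = (x - mean) / std
= (40 - 47.6) / 21.5926
= -7.6 / 21.5926
= -0.35

-0.35


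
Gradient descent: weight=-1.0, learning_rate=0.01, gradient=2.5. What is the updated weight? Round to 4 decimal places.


w_new = w_old - lr * gradient
= -1.0 - 0.01 * 2.5
= -1.0 - (0.025)
= -1.0250

-1.0250


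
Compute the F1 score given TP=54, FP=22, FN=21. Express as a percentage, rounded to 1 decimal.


Precision = TP / (TP + FP) = 54 / 76 = 0.7105
Recall = TP / (TP + FN) = 54 / 75 = 0.72
F1 = 2 * P * R / (P + R)
= 2 * 0.7105 * 0.72 / (0.7105 + 0.72)
= 1.0232 / 1.4305
= 0.7152
As percentage: 71.5%

71.5


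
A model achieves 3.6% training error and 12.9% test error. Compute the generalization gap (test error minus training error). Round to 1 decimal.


Generalization gap = test_error - train_error
= 12.9 - 3.6
= 9.3%
A moderate gap.

9.3


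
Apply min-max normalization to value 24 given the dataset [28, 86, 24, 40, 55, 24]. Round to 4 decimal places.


Min = 24, Max = 86
Range = 86 - 24 = 62
Scaled = (x - min) / (max - min)
= (24 - 24) / 62
= 0 / 62
= 0.0000

0.0000


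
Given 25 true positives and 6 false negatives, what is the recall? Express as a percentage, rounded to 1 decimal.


Recall = TP / (TP + FN) * 100
= 25 / (25 + 6)
= 25 / 31
= 0.8065
= 80.6%

80.6


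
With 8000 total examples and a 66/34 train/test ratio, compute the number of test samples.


Train samples = 8000 * 66% = 5280
Test samples = 8000 - 5280
= 2720

2720


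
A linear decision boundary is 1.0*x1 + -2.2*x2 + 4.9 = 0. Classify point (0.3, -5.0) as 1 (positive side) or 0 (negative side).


Compute 1.0 * 0.3 + -2.2 * -5.0 + 4.9
= 0.3 + 11.0 + 4.9
= 16.2
Since 16.2 >= 0, the point is on the positive side.

1


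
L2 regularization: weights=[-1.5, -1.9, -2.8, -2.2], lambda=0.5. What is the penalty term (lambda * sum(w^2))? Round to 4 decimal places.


Squaring each weight:
(-1.5)^2 = 2.25
(-1.9)^2 = 3.61
(-2.8)^2 = 7.84
(-2.2)^2 = 4.84
Sum of squares = 18.54
Penalty = 0.5 * 18.54 = 9.2700

9.2700


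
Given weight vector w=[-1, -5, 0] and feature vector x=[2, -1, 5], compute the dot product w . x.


Element-wise products:
-1 * 2 = -2
-5 * -1 = 5
0 * 5 = 0
Sum = -2 + 5 + 0
= 3

3


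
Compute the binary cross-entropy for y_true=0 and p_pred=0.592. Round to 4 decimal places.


For y=0: Loss = -log(1-p)
= -log(1 - 0.592)
= -log(0.408)
= -(-0.8965)
= 0.8965

0.8965


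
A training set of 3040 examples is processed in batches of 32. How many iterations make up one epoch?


Iterations per epoch = dataset_size / batch_size
= 3040 / 32
= 95

95


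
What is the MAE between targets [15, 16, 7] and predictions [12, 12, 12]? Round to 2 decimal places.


Absolute errors: [3, 4, 5]
Sum of absolute errors = 12
MAE = 12 / 3 = 4.00

4.00


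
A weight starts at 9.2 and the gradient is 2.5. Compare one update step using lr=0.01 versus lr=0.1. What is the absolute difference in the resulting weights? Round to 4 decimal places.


With lr=0.01: w_new = 9.2 - 0.01 * 2.5 = 9.175
With lr=0.1: w_new = 9.2 - 0.1 * 2.5 = 8.95
Absolute difference = |9.175 - 8.95|
= 0.2250

0.2250


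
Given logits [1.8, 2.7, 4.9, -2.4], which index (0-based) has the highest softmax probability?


Softmax is a monotonic transformation, so it preserves the argmax.
We need to find the index of the maximum logit.
Index 0: 1.8
Index 1: 2.7
Index 2: 4.9
Index 3: -2.4
Maximum logit = 4.9 at index 2

2


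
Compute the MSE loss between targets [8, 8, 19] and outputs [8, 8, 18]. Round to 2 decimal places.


Differences: [0, 0, 1]
Squared errors: [0, 0, 1]
Sum of squared errors = 1
MSE = 1 / 3 = 0.33

0.33


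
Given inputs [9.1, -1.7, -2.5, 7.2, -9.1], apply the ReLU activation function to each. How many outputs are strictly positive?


ReLU(x) = max(0, x) for each element:
ReLU(9.1) = 9.1
ReLU(-1.7) = 0
ReLU(-2.5) = 0
ReLU(7.2) = 7.2
ReLU(-9.1) = 0
Active neurons (>0): 2

2


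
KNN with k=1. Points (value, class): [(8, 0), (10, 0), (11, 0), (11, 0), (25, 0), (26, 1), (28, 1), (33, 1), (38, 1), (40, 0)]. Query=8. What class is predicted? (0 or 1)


Distances from query 8:
Point 8 (class 0): distance = 0
K=1 nearest neighbors: classes = [0]
Votes for class 1: 0 / 1
Majority vote => class 0

0


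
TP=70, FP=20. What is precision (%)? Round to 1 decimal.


Precision = TP / (TP + FP) * 100
= 70 / (70 + 20)
= 70 / 90
= 0.7778
= 77.8%

77.8


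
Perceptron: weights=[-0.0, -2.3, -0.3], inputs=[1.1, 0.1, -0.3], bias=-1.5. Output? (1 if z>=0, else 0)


z = w . x + b
= -0.0*1.1 + -2.3*0.1 + -0.3*-0.3 + -1.5
= -0.0 + -0.23 + 0.09 + -1.5
= -0.14 + -1.5
= -1.64
Since z = -1.64 < 0, output = 0

0


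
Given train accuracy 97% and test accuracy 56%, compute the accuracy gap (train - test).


Gap = train_accuracy - test_accuracy
= 97 - 56
= 41%
This large gap strongly indicates overfitting.

41


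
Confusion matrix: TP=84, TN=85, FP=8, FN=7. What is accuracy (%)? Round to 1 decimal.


Accuracy = (TP + TN) / (TP + TN + FP + FN) * 100
= (84 + 85) / (84 + 85 + 8 + 7)
= 169 / 184
= 0.9185
= 91.8%

91.8


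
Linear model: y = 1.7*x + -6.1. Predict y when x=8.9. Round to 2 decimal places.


y = 1.7 * 8.9 + (-6.1)
= 15.13 + (-6.1)
= 9.03

9.03


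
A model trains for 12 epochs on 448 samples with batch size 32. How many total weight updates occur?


Iterations per epoch = 448 / 32 = 14
Total updates = iterations_per_epoch * epochs
= 14 * 12
= 168

168


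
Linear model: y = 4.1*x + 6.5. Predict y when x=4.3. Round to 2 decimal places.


y = 4.1 * 4.3 + (6.5)
= 17.63 + (6.5)
= 24.13

24.13


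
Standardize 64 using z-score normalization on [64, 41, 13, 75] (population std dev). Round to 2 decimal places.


Mean = (64 + 41 + 13 + 75) / 4 = 48.25
Variance = sum((x_i - mean)^2) / n = 564.6875
Std = sqrt(564.6875) = 23.7632
Z = (x - mean) / std
= (64 - 48.25) / 23.7632
= 15.75 / 23.7632
= 0.66

0.66


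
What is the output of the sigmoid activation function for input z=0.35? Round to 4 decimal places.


sigmoid(z) = 1 / (1 + exp(-z))
exp(-(0.35)) = exp(-0.35) = 0.7047
1 + 0.7047 = 1.7047
1 / 1.7047 = 0.5866

0.5866


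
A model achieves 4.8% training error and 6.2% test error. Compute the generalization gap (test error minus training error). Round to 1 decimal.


Generalization gap = test_error - train_error
= 6.2 - 4.8
= 1.4%
A small gap suggests good generalization.

1.4


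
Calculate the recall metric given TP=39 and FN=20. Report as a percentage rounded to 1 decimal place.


Recall = TP / (TP + FN) * 100
= 39 / (39 + 20)
= 39 / 59
= 0.661
= 66.1%

66.1


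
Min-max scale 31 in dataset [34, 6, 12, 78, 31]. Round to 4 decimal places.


Min = 6, Max = 78
Range = 78 - 6 = 72
Scaled = (x - min) / (max - min)
= (31 - 6) / 72
= 25 / 72
= 0.3472

0.3472


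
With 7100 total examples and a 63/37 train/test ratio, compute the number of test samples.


Train samples = 7100 * 63% = 4473
Test samples = 7100 - 4473
= 2627

2627


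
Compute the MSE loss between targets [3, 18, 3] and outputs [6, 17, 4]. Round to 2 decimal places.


Differences: [-3, 1, -1]
Squared errors: [9, 1, 1]
Sum of squared errors = 11
MSE = 11 / 3 = 3.67

3.67


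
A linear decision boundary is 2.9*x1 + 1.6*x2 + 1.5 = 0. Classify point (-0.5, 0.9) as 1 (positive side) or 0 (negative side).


Compute 2.9 * -0.5 + 1.6 * 0.9 + 1.5
= -1.45 + 1.44 + 1.5
= 1.49
Since 1.49 >= 0, the point is on the positive side.

1


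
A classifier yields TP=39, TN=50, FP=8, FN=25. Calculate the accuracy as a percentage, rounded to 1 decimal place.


Accuracy = (TP + TN) / (TP + TN + FP + FN) * 100
= (39 + 50) / (39 + 50 + 8 + 25)
= 89 / 122
= 0.7295
= 73.0%

73.0


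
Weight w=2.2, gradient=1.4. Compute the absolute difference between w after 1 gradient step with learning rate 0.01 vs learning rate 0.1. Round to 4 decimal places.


With lr=0.01: w_new = 2.2 - 0.01 * 1.4 = 2.186
With lr=0.1: w_new = 2.2 - 0.1 * 1.4 = 2.06
Absolute difference = |2.186 - 2.06|
= 0.1260

0.1260


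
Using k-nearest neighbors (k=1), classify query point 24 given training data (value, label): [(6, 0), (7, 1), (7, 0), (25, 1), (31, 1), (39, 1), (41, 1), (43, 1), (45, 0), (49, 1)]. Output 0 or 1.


Distances from query 24:
Point 25 (class 1): distance = 1
K=1 nearest neighbors: classes = [1]
Votes for class 1: 1 / 1
Majority vote => class 1

1


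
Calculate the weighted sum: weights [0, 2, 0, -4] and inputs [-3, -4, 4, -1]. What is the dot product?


Element-wise products:
0 * -3 = 0
2 * -4 = -8
0 * 4 = 0
-4 * -1 = 4
Sum = 0 + -8 + 0 + 4
= -4

-4


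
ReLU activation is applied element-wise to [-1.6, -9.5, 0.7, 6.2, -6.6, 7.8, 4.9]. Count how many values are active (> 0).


ReLU(x) = max(0, x) for each element:
ReLU(-1.6) = 0
ReLU(-9.5) = 0
ReLU(0.7) = 0.7
ReLU(6.2) = 6.2
ReLU(-6.6) = 0
ReLU(7.8) = 7.8
ReLU(4.9) = 4.9
Active neurons (>0): 4

4


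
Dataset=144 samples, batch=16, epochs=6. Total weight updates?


Iterations per epoch = 144 / 16 = 9
Total updates = iterations_per_epoch * epochs
= 9 * 6
= 54

54


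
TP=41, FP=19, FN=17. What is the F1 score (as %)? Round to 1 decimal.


Precision = TP / (TP + FP) = 41 / 60 = 0.6833
Recall = TP / (TP + FN) = 41 / 58 = 0.7069
F1 = 2 * P * R / (P + R)
= 2 * 0.6833 * 0.7069 / (0.6833 + 0.7069)
= 0.9661 / 1.3902
= 0.6949
As percentage: 69.5%

69.5


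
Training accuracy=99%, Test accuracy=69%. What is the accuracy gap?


Gap = train_accuracy - test_accuracy
= 99 - 69
= 30%
This large gap strongly indicates overfitting.

30


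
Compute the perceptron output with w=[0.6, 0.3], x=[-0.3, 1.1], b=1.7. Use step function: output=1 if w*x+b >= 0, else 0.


z = w . x + b
= 0.6*-0.3 + 0.3*1.1 + 1.7
= -0.18 + 0.33 + 1.7
= 0.15 + 1.7
= 1.85
Since z = 1.85 >= 0, output = 1

1


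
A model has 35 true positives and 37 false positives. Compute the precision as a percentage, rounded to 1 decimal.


Precision = TP / (TP + FP) * 100
= 35 / (35 + 37)
= 35 / 72
= 0.4861
= 48.6%

48.6


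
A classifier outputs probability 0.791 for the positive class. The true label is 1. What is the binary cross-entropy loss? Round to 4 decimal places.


For y=1: Loss = -log(p)
= -log(0.791)
= -(-0.2345)
= 0.2345

0.2345


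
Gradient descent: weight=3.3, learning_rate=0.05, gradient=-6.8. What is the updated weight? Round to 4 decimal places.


w_new = w_old - lr * gradient
= 3.3 - 0.05 * -6.8
= 3.3 - (-0.34)
= 3.6400

3.6400


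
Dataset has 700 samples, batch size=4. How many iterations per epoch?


Iterations per epoch = dataset_size / batch_size
= 700 / 4
= 175

175


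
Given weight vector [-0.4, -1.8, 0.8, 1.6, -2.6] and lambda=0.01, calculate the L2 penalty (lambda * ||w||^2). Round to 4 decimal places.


Squaring each weight:
(-0.4)^2 = 0.16
(-1.8)^2 = 3.24
0.8^2 = 0.64
1.6^2 = 2.56
(-2.6)^2 = 6.76
Sum of squares = 13.36
Penalty = 0.01 * 13.36 = 0.1336

0.1336


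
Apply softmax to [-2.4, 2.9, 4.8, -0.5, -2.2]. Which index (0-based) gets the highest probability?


Softmax is a monotonic transformation, so it preserves the argmax.
We need to find the index of the maximum logit.
Index 0: -2.4
Index 1: 2.9
Index 2: 4.8
Index 3: -0.5
Index 4: -2.2
Maximum logit = 4.8 at index 2

2


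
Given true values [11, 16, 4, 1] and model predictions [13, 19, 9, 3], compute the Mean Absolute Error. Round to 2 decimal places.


Absolute errors: [2, 3, 5, 2]
Sum of absolute errors = 12
MAE = 12 / 4 = 3.00

3.00


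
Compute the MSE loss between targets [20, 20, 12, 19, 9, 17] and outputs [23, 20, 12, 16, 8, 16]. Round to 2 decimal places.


Differences: [-3, 0, 0, 3, 1, 1]
Squared errors: [9, 0, 0, 9, 1, 1]
Sum of squared errors = 20
MSE = 20 / 6 = 3.33

3.33


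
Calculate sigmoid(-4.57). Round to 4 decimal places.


sigmoid(z) = 1 / (1 + exp(-z))
exp(-(-4.57)) = exp(4.57) = 96.5441
1 + 96.5441 = 97.5441
1 / 97.5441 = 0.0103

0.0103


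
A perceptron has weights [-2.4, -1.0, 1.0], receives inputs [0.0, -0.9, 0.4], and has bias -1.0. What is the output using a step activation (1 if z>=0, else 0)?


z = w . x + b
= -2.4*0.0 + -1.0*-0.9 + 1.0*0.4 + -1.0
= -0.0 + 0.9 + 0.4 + -1.0
= 1.3 + -1.0
= 0.3
Since z = 0.3 >= 0, output = 1

1


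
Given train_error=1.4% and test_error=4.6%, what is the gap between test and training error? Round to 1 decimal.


Generalization gap = test_error - train_error
= 4.6 - 1.4
= 3.2%
A moderate gap.

3.2


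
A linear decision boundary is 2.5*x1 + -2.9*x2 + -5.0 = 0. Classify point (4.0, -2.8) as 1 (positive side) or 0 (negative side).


Compute 2.5 * 4.0 + -2.9 * -2.8 + -5.0
= 10.0 + 8.12 + -5.0
= 13.12
Since 13.12 >= 0, the point is on the positive side.

1


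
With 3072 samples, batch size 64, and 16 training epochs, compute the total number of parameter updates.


Iterations per epoch = 3072 / 64 = 48
Total updates = iterations_per_epoch * epochs
= 48 * 16
= 768

768


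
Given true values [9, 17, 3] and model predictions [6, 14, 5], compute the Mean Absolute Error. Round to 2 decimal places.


Absolute errors: [3, 3, 2]
Sum of absolute errors = 8
MAE = 8 / 3 = 2.67

2.67


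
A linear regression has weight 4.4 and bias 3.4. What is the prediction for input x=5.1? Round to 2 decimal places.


y = 4.4 * 5.1 + (3.4)
= 22.44 + (3.4)
= 25.84

25.84


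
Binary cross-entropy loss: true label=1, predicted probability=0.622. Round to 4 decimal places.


For y=1: Loss = -log(p)
= -log(0.622)
= -(-0.4748)
= 0.4748

0.4748


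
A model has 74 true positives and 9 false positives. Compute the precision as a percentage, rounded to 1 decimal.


Precision = TP / (TP + FP) * 100
= 74 / (74 + 9)
= 74 / 83
= 0.8916
= 89.2%

89.2


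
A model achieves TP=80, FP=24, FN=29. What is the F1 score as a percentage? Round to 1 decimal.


Precision = TP / (TP + FP) = 80 / 104 = 0.7692
Recall = TP / (TP + FN) = 80 / 109 = 0.7339
F1 = 2 * P * R / (P + R)
= 2 * 0.7692 * 0.7339 / (0.7692 + 0.7339)
= 1.1291 / 1.5032
= 0.7512
As percentage: 75.1%

75.1


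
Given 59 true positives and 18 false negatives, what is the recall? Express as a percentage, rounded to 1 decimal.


Recall = TP / (TP + FN) * 100
= 59 / (59 + 18)
= 59 / 77
= 0.7662
= 76.6%

76.6


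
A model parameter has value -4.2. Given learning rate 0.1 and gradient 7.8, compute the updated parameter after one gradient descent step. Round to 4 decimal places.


w_new = w_old - lr * gradient
= -4.2 - 0.1 * 7.8
= -4.2 - (0.78)
= -4.9800

-4.9800


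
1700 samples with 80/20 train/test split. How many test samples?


Train samples = 1700 * 80% = 1360
Test samples = 1700 - 1360
= 340

340


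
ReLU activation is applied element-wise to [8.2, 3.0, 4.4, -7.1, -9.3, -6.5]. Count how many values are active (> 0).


ReLU(x) = max(0, x) for each element:
ReLU(8.2) = 8.2
ReLU(3.0) = 3.0
ReLU(4.4) = 4.4
ReLU(-7.1) = 0
ReLU(-9.3) = 0
ReLU(-6.5) = 0
Active neurons (>0): 3

3


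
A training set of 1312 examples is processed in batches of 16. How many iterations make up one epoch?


Iterations per epoch = dataset_size / batch_size
= 1312 / 16
= 82

82


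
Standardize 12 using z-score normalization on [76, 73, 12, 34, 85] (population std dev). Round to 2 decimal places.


Mean = (76 + 73 + 12 + 34 + 85) / 5 = 56.0
Variance = sum((x_i - mean)^2) / n = 790.0
Std = sqrt(790.0) = 28.1069
Z = (x - mean) / std
= (12 - 56.0) / 28.1069
= -44.0 / 28.1069
= -1.57

-1.57


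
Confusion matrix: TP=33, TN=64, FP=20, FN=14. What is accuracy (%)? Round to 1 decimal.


Accuracy = (TP + TN) / (TP + TN + FP + FN) * 100
= (33 + 64) / (33 + 64 + 20 + 14)
= 97 / 131
= 0.7405
= 74.0%

74.0


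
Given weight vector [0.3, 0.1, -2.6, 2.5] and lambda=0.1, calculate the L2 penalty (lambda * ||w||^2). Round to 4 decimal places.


Squaring each weight:
0.3^2 = 0.09
0.1^2 = 0.01
(-2.6)^2 = 6.76
2.5^2 = 6.25
Sum of squares = 13.11
Penalty = 0.1 * 13.11 = 1.3110

1.3110


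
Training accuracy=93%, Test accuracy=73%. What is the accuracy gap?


Gap = train_accuracy - test_accuracy
= 93 - 73
= 20%
This gap suggests the model is overfitting.

20


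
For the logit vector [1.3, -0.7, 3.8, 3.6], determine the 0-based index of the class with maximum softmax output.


Softmax is a monotonic transformation, so it preserves the argmax.
We need to find the index of the maximum logit.
Index 0: 1.3
Index 1: -0.7
Index 2: 3.8
Index 3: 3.6
Maximum logit = 3.8 at index 2

2


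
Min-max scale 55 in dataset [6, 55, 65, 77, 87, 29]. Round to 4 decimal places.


Min = 6, Max = 87
Range = 87 - 6 = 81
Scaled = (x - min) / (max - min)
= (55 - 6) / 81
= 49 / 81
= 0.6049

0.6049


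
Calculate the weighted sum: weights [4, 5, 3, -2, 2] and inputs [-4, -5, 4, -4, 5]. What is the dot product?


Element-wise products:
4 * -4 = -16
5 * -5 = -25
3 * 4 = 12
-2 * -4 = 8
2 * 5 = 10
Sum = -16 + -25 + 12 + 8 + 10
= -11

-11


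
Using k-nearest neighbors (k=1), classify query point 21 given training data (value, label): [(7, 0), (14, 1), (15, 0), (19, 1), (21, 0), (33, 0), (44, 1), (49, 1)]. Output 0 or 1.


Distances from query 21:
Point 21 (class 0): distance = 0
K=1 nearest neighbors: classes = [0]
Votes for class 1: 0 / 1
Majority vote => class 0

0


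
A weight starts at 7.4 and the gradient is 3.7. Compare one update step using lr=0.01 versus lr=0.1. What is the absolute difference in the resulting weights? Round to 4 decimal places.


With lr=0.01: w_new = 7.4 - 0.01 * 3.7 = 7.363
With lr=0.1: w_new = 7.4 - 0.1 * 3.7 = 7.03
Absolute difference = |7.363 - 7.03|
= 0.3330

0.3330


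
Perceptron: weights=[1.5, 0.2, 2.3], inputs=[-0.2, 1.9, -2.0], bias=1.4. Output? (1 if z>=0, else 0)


z = w . x + b
= 1.5*-0.2 + 0.2*1.9 + 2.3*-2.0 + 1.4
= -0.3 + 0.38 + -4.6 + 1.4
= -4.52 + 1.4
= -3.12
Since z = -3.12 < 0, output = 0

0


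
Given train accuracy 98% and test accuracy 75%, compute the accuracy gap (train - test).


Gap = train_accuracy - test_accuracy
= 98 - 75
= 23%
This large gap strongly indicates overfitting.

23


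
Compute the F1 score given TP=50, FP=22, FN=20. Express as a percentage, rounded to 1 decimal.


Precision = TP / (TP + FP) = 50 / 72 = 0.6944
Recall = TP / (TP + FN) = 50 / 70 = 0.7143
F1 = 2 * P * R / (P + R)
= 2 * 0.6944 * 0.7143 / (0.6944 + 0.7143)
= 0.9921 / 1.4087
= 0.7042
As percentage: 70.4%

70.4


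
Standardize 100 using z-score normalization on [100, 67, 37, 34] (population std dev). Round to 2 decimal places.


Mean = (100 + 67 + 37 + 34) / 4 = 59.5
Variance = sum((x_i - mean)^2) / n = 713.25
Std = sqrt(713.25) = 26.7067
Z = (x - mean) / std
= (100 - 59.5) / 26.7067
= 40.5 / 26.7067
= 1.52

1.52


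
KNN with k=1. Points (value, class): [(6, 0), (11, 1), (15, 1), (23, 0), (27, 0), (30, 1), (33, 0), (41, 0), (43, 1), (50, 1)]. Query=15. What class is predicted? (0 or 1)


Distances from query 15:
Point 15 (class 1): distance = 0
K=1 nearest neighbors: classes = [1]
Votes for class 1: 1 / 1
Majority vote => class 1

1


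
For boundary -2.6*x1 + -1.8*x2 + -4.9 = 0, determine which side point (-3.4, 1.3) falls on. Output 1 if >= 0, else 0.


Compute -2.6 * -3.4 + -1.8 * 1.3 + -4.9
= 8.84 + -2.34 + -4.9
= 1.6
Since 1.6 >= 0, the point is on the positive side.

1


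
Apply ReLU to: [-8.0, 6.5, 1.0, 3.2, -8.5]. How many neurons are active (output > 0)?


ReLU(x) = max(0, x) for each element:
ReLU(-8.0) = 0
ReLU(6.5) = 6.5
ReLU(1.0) = 1.0
ReLU(3.2) = 3.2
ReLU(-8.5) = 0
Active neurons (>0): 3

3


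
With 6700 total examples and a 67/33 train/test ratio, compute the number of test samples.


Train samples = 6700 * 67% = 4489
Test samples = 6700 - 4489
= 2211

2211


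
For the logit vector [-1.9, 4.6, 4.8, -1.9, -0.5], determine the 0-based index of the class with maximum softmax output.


Softmax is a monotonic transformation, so it preserves the argmax.
We need to find the index of the maximum logit.
Index 0: -1.9
Index 1: 4.6
Index 2: 4.8
Index 3: -1.9
Index 4: -0.5
Maximum logit = 4.8 at index 2

2


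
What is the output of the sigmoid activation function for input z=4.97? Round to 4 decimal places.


sigmoid(z) = 1 / (1 + exp(-z))
exp(-(4.97)) = exp(-4.97) = 0.0069
1 + 0.0069 = 1.0069
1 / 1.0069 = 0.9931

0.9931


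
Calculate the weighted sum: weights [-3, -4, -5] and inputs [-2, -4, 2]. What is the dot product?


Element-wise products:
-3 * -2 = 6
-4 * -4 = 16
-5 * 2 = -10
Sum = 6 + 16 + -10
= 12

12


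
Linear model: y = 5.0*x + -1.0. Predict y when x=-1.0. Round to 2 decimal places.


y = 5.0 * -1.0 + (-1.0)
= -5.0 + (-1.0)
= -6.00

-6.00


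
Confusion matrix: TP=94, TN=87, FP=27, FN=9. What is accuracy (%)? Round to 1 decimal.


Accuracy = (TP + TN) / (TP + TN + FP + FN) * 100
= (94 + 87) / (94 + 87 + 27 + 9)
= 181 / 217
= 0.8341
= 83.4%

83.4


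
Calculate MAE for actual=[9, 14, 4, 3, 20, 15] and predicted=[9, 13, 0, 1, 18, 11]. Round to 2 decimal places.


Absolute errors: [0, 1, 4, 2, 2, 4]
Sum of absolute errors = 13
MAE = 13 / 6 = 2.17

2.17


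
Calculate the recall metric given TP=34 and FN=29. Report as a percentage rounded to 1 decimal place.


Recall = TP / (TP + FN) * 100
= 34 / (34 + 29)
= 34 / 63
= 0.5397
= 54.0%

54.0


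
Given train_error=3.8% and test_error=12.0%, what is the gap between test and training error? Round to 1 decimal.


Generalization gap = test_error - train_error
= 12.0 - 3.8
= 8.2%
A moderate gap.

8.2


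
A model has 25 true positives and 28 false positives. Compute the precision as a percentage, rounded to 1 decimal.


Precision = TP / (TP + FP) * 100
= 25 / (25 + 28)
= 25 / 53
= 0.4717
= 47.2%

47.2


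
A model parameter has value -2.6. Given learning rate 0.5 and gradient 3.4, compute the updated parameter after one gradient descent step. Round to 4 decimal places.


w_new = w_old - lr * gradient
= -2.6 - 0.5 * 3.4
= -2.6 - (1.7)
= -4.3000

-4.3000


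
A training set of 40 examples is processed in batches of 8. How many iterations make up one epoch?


Iterations per epoch = dataset_size / batch_size
= 40 / 8
= 5

5


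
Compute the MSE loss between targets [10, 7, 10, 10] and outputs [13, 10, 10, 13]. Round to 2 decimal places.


Differences: [-3, -3, 0, -3]
Squared errors: [9, 9, 0, 9]
Sum of squared errors = 27
MSE = 27 / 4 = 6.75

6.75


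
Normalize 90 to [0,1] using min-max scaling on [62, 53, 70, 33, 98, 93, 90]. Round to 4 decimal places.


Min = 33, Max = 98
Range = 98 - 33 = 65
Scaled = (x - min) / (max - min)
= (90 - 33) / 65
= 57 / 65
= 0.8769

0.8769


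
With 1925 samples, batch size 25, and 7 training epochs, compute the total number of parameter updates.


Iterations per epoch = 1925 / 25 = 77
Total updates = iterations_per_epoch * epochs
= 77 * 7
= 539

539


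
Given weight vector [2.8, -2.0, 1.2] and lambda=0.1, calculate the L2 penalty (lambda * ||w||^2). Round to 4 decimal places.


Squaring each weight:
2.8^2 = 7.84
(-2.0)^2 = 4.0
1.2^2 = 1.44
Sum of squares = 13.28
Penalty = 0.1 * 13.28 = 1.3280

1.3280


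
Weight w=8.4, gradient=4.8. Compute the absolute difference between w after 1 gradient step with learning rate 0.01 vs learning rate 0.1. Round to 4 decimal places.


With lr=0.01: w_new = 8.4 - 0.01 * 4.8 = 8.352
With lr=0.1: w_new = 8.4 - 0.1 * 4.8 = 7.92
Absolute difference = |8.352 - 7.92|
= 0.4320

0.4320


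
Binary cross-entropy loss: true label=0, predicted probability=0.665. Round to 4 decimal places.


For y=0: Loss = -log(1-p)
= -log(1 - 0.665)
= -log(0.335)
= -(-1.0936)
= 1.0936

1.0936


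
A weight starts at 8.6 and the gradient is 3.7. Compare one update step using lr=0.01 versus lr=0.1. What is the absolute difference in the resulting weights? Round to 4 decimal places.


With lr=0.01: w_new = 8.6 - 0.01 * 3.7 = 8.563
With lr=0.1: w_new = 8.6 - 0.1 * 3.7 = 8.23
Absolute difference = |8.563 - 8.23|
= 0.3330

0.3330


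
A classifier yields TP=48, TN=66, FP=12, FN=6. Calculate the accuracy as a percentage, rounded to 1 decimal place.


Accuracy = (TP + TN) / (TP + TN + FP + FN) * 100
= (48 + 66) / (48 + 66 + 12 + 6)
= 114 / 132
= 0.8636
= 86.4%

86.4


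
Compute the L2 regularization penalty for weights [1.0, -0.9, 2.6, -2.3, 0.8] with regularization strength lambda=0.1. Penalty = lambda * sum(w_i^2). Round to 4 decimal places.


Squaring each weight:
1.0^2 = 1.0
(-0.9)^2 = 0.81
2.6^2 = 6.76
(-2.3)^2 = 5.29
0.8^2 = 0.64
Sum of squares = 14.5
Penalty = 0.1 * 14.5 = 1.4500

1.4500


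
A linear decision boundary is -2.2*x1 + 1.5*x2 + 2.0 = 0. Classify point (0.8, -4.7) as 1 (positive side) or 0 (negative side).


Compute -2.2 * 0.8 + 1.5 * -4.7 + 2.0
= -1.76 + -7.05 + 2.0
= -6.81
Since -6.81 < 0, the point is on the negative side.

0


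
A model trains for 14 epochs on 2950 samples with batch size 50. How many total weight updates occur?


Iterations per epoch = 2950 / 50 = 59
Total updates = iterations_per_epoch * epochs
= 59 * 14
= 826

826


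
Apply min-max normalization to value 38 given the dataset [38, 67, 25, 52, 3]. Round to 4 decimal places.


Min = 3, Max = 67
Range = 67 - 3 = 64
Scaled = (x - min) / (max - min)
= (38 - 3) / 64
= 35 / 64
= 0.5469

0.5469


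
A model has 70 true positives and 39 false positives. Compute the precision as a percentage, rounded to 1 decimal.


Precision = TP / (TP + FP) * 100
= 70 / (70 + 39)
= 70 / 109
= 0.6422
= 64.2%

64.2


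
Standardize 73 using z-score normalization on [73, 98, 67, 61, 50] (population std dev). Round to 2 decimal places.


Mean = (73 + 98 + 67 + 61 + 50) / 5 = 69.8
Variance = sum((x_i - mean)^2) / n = 256.56
Std = sqrt(256.56) = 16.0175
Z = (x - mean) / std
= (73 - 69.8) / 16.0175
= 3.2 / 16.0175
= 0.20

0.20


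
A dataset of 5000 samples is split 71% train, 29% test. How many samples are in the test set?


Train samples = 5000 * 71% = 3550
Test samples = 5000 - 3550
= 1450

1450


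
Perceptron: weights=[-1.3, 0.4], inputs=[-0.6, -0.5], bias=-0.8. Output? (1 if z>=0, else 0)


z = w . x + b
= -1.3*-0.6 + 0.4*-0.5 + -0.8
= 0.78 + -0.2 + -0.8
= 0.58 + -0.8
= -0.22
Since z = -0.22 < 0, output = 0

0


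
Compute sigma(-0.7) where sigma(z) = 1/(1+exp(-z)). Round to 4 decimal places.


sigmoid(z) = 1 / (1 + exp(-z))
exp(-(-0.7)) = exp(0.7) = 2.0138
1 + 2.0138 = 3.0138
1 / 3.0138 = 0.3318

0.3318


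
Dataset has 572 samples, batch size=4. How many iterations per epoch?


Iterations per epoch = dataset_size / batch_size
= 572 / 4
= 143

143


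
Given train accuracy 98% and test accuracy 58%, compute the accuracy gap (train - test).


Gap = train_accuracy - test_accuracy
= 98 - 58
= 40%
This large gap strongly indicates overfitting.

40


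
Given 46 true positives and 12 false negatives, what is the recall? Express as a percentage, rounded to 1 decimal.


Recall = TP / (TP + FN) * 100
= 46 / (46 + 12)
= 46 / 58
= 0.7931
= 79.3%

79.3


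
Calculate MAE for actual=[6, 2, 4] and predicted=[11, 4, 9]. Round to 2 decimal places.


Absolute errors: [5, 2, 5]
Sum of absolute errors = 12
MAE = 12 / 3 = 4.00

4.00


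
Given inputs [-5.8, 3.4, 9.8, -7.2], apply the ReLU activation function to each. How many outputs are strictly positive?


ReLU(x) = max(0, x) for each element:
ReLU(-5.8) = 0
ReLU(3.4) = 3.4
ReLU(9.8) = 9.8
ReLU(-7.2) = 0
Active neurons (>0): 2

2


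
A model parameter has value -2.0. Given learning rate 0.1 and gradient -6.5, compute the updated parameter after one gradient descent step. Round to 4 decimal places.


w_new = w_old - lr * gradient
= -2.0 - 0.1 * -6.5
= -2.0 - (-0.65)
= -1.3500

-1.3500


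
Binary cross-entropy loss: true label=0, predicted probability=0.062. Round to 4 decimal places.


For y=0: Loss = -log(1-p)
= -log(1 - 0.062)
= -log(0.938)
= -(-0.064)
= 0.0640

0.0640


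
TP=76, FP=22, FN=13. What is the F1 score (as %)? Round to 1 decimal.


Precision = TP / (TP + FP) = 76 / 98 = 0.7755
Recall = TP / (TP + FN) = 76 / 89 = 0.8539
F1 = 2 * P * R / (P + R)
= 2 * 0.7755 * 0.8539 / (0.7755 + 0.8539)
= 1.3245 / 1.6294
= 0.8128
As percentage: 81.3%

81.3


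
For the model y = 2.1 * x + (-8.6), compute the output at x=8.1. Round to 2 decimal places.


y = 2.1 * 8.1 + (-8.6)
= 17.01 + (-8.6)
= 8.41

8.41


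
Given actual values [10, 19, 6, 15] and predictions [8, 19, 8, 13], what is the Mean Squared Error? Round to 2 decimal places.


Differences: [2, 0, -2, 2]
Squared errors: [4, 0, 4, 4]
Sum of squared errors = 12
MSE = 12 / 4 = 3.00

3.00


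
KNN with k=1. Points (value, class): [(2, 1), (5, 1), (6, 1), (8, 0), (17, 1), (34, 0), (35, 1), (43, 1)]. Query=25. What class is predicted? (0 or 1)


Distances from query 25:
Point 17 (class 1): distance = 8
K=1 nearest neighbors: classes = [1]
Votes for class 1: 1 / 1
Majority vote => class 1

1
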